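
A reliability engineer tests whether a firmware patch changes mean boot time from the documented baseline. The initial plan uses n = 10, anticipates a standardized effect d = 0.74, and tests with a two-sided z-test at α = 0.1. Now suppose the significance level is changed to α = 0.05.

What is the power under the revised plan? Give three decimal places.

Power ≈ 0.648

δ = d·√n = 0.74 × √10 = 2.3401 (unchanged). New critical value: z_{0.025} = 1.960.
Revised power = Φ(δ − 1.960) + Φ(−δ − 1.960) = Φ(0.380) + Φ(-4.300) = 0.6481 + 0.0000 = 0.6481.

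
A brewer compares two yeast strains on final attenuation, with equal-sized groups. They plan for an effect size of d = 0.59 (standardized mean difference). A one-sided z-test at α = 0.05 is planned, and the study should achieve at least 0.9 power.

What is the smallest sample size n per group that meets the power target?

Set Φ(δ − 1.645) = 0.9; then δ − 1.645 = Φ⁻¹(0.9) = 1.282, giving δ = 2.926.
δ = d·√(n/2) ⇒ n = 2(δ/d)² = 2 × (2.926 / 0.59)² = 49.20.
Rounding up, n = 50 per group.

n = 50 per group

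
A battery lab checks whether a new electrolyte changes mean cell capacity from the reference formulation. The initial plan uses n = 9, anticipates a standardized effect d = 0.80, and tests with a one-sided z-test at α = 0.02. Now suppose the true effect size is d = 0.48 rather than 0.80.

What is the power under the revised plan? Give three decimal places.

With d = 0.48: δ = d·√n = 0.48 × √9 = 1.4400. Critical value z_{0.02} = 2.054.
Revised power = Φ(δ − 2.054) = Φ(-0.614) = 0.2697.

Power ≈ 0.270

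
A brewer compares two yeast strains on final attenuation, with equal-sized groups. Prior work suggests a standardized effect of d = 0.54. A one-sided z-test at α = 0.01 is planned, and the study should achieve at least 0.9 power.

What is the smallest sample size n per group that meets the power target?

Set Φ(δ − 2.326) = 0.9; then δ − 2.326 = Φ⁻¹(0.9) = 1.282, giving δ = 3.608.
δ = d·√(n/2) ⇒ n = 2(δ/d)² = 2 × (3.608 / 0.54)² = 89.28.
Round up to the next whole unit.

n = 90 per group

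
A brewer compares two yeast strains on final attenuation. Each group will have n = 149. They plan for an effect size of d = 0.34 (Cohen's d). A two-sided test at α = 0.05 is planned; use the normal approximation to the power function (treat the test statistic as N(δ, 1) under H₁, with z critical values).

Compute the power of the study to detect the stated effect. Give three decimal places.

Noncentrality parameter: δ = d·√(n/2) = 0.34 × √(149/2) = 2.9347
Critical value for a two-sided test at α = 0.05: z_{α/2} = 1.960.
Power = Φ(δ − 1.960) + Φ(−δ − 1.960) = Φ(0.975) + Φ(-4.895) = 0.8351 + 0.0000 = 0.8351.

Power ≈ 0.835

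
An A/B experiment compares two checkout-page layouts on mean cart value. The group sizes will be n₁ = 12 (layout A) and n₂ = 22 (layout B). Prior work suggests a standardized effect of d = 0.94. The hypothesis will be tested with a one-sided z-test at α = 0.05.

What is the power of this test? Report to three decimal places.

Noncentrality parameter: δ = d / √(1/n₁ + 1/n₂) = 0.94 / √(1/12 + 1/22) = 2.6193
Critical value for a one-sided test at α = 0.05: z_α = 1.645.
Power = Φ(δ − 1.645) = Φ(0.974) = 0.8351.

Power ≈ 0.835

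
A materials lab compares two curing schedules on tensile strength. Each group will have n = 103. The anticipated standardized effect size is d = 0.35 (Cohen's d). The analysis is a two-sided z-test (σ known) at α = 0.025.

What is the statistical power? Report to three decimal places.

Noncentrality parameter: δ = d·√(n/2) = 0.35 × √(103/2) = 2.5117
Critical value for a two-sided test at α = 0.025: z_{α/2} = 2.241.
Power = Φ(δ − 2.241) + Φ(−δ − 2.241) = Φ(0.270) + Φ(-4.753) = 0.6065 + 0.0000 = 0.6065.

Power ≈ 0.607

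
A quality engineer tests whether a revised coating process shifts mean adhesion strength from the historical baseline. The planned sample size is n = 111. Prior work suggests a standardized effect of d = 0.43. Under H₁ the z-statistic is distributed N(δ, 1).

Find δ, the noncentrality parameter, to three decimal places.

δ ≈ 4.530

The noncentrality parameter scales effect size by the design's sample-size factor: δ = d·√n = 0.43 × √111 = 4.5303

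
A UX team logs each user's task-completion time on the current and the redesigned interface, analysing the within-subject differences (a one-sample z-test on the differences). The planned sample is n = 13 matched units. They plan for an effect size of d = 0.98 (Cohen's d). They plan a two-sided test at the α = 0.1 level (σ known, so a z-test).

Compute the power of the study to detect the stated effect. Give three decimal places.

Noncentrality parameter: δ = d·√n = 0.98 × √13 = 3.5334
Critical value for a two-sided test at α = 0.1: z_{α/2} = 1.645.
Power = Φ(δ − 1.645) + Φ(−δ − 1.645) = Φ(1.889) + Φ(-5.178) = 0.9705 + 0.0000 = 0.9705.

Power ≈ 0.971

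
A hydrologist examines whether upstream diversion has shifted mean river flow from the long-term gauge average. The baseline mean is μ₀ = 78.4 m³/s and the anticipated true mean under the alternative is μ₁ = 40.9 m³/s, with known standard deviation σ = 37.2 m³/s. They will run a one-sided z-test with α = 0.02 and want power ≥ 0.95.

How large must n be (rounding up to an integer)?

n = 14

Standardized effect: d = |μ₁ − μ₀| / σ = |40.9 − 78.4| / 37.2 = 1.0081
Set Φ(δ − 2.054) = 0.95; then δ − 2.054 = Φ⁻¹(0.95) = 1.645, giving δ = 3.699.
δ = d·√n ⇒ n = (δ/d)² = (3.699 / 1.0081)² = 13.46.
Round up to the next whole unit.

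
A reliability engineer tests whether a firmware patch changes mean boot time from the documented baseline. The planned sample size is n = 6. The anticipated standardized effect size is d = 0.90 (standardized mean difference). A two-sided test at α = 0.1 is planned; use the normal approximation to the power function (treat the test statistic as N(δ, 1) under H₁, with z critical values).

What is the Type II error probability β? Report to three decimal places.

β ≈ 0.288

Noncentrality parameter: δ = d·√n = 0.90 × √6 = 2.2045
Critical value for a two-sided test at α = 0.1: z_{α/2} = 1.645.
Power = Φ(δ − 1.645) + Φ(−δ − 1.645) = Φ(0.560) + Φ(-3.849) = 0.7122 + 0.0001 = 0.7122.
Type II error: β = 1 − power = 1 − 0.7122 = 0.2878.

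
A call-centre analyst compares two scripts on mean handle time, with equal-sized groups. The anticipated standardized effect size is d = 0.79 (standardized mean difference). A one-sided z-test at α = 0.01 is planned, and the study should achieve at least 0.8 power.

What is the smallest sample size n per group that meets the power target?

Set Φ(δ − 2.326) = 0.8; then δ − 2.326 = Φ⁻¹(0.8) = 0.842, giving δ = 3.168.
δ = d·√(n/2) ⇒ n = 2(δ/d)² = 2 × (3.168 / 0.79)² = 32.16.
Round up to the next whole unit.

n = 33 per group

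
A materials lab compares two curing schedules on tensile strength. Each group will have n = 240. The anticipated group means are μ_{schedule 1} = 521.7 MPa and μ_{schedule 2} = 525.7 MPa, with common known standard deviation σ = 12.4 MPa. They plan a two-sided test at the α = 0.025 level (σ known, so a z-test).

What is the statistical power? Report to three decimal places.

Standardized effect: d = |μ_{schedule 1} − μ_{schedule 2}| / σ = |521.7 − 525.7| / 12.4 = 0.3226
Noncentrality parameter: δ = d·√(n/2) = 0.3226 × √(240/2) = 3.5337
Two-sided α = 0.025 → critical value z_{0.0125} = 2.241.
Power = Φ(δ − 2.241) + Φ(−δ − 2.241) = Φ(1.292) + Φ(-5.775) = 0.9019 + 0.0000 = 0.9019.

Power ≈ 0.902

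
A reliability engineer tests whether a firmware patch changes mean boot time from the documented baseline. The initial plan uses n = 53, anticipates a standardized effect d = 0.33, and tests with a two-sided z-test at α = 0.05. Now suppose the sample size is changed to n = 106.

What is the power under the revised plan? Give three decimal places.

With n = 106: δ = d·√n = 0.33 × √106 = 3.3976. Critical value z_{0.025} = 1.960.
Revised power = Φ(δ − 1.960) + Φ(−δ − 1.960) = Φ(1.438) + Φ(-5.358) = 0.9247 + 0.0000 = 0.9247.

Power ≈ 0.925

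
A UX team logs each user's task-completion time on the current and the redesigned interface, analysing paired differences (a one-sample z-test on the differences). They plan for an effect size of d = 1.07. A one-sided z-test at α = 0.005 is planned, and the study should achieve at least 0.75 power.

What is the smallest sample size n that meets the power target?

Set Φ(δ − 2.576) = 0.75; then δ − 2.576 = Φ⁻¹(0.75) = 0.674, giving δ = 3.250.
δ = d·√n ⇒ n = (δ/d)² = (3.250 / 1.07)² = 9.23.
Round up to the next whole unit.

n = 10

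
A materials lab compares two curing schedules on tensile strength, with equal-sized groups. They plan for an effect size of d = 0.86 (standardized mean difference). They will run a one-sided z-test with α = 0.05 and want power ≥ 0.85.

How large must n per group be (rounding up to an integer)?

For power 0.85 need Φ(δ − z_{0.05}) = 0.85, so δ = z_{0.05} + z_{0.15} = 1.645 + 1.036 = 2.681.
δ = d·√(n/2) ⇒ n = 2(δ/d)² = 2 × (2.681 / 0.86)² = 19.44.
Round up to the next whole unit.

n = 20 per group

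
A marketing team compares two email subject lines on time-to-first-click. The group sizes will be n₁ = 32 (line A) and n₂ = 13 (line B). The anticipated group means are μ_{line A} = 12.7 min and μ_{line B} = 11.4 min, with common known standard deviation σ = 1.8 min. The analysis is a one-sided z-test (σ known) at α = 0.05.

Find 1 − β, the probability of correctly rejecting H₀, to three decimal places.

Standardized effect: d = |μ_{line A} − μ_{line B}| / σ = |12.7 − 11.4| / 1.8 = 0.7222
Noncentrality parameter: δ = d / √(1/n₁ + 1/n₂) = 0.7222 / √(1/32 + 1/13) = 2.1959
One-sided α = 0.05 → critical value z_{0.05} = 1.645.
Power = P(Z > 1.645 − δ) = Φ(0.551) = 0.7092.

Power ≈ 0.709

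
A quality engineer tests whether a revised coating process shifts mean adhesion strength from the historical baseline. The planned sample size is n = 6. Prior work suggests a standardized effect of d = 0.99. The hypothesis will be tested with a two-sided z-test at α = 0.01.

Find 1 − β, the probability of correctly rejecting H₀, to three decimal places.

Noncentrality parameter: δ = d·√n = 0.99 × √6 = 2.4250
Critical value for a two-sided test at α = 0.01: z_{α/2} = 2.576.
Power = Φ(δ − 2.576) + Φ(−δ − 2.576) = Φ(-0.151) + Φ(-5.001) = 0.4401 + 0.0000 = 0.4401.

Power ≈ 0.440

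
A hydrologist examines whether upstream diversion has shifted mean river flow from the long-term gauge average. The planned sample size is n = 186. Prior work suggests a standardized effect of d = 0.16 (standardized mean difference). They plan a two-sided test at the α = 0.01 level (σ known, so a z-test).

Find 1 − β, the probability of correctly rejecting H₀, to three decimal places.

Power ≈ 0.347

Noncentrality parameter: λ = d·√n = 0.16 × √186 = 2.1821
Two-sided α = 0.01 → critical value z_{0.005} = 2.576.
Power = Φ(λ − 2.576) + Φ(−λ − 2.576) = Φ(-0.394) + Φ(-4.758) = 0.3469 + 0.0000 = 0.3469.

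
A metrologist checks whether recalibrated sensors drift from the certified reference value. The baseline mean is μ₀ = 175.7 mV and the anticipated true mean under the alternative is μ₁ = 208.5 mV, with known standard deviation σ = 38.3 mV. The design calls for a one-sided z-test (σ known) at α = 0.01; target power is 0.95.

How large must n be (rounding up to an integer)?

Standardized effect: d = |μ₁ − μ₀| / σ = |208.5 − 175.7| / 38.3 = 0.8564
Set Φ(δ − 2.326) = 0.95; then δ − 2.326 = Φ⁻¹(0.95) = 1.645, giving δ = 3.971.
δ = d·√n ⇒ n = (δ/d)² = (3.971 / 0.8564)² = 21.50.
Rounding up, n = 22.

n = 22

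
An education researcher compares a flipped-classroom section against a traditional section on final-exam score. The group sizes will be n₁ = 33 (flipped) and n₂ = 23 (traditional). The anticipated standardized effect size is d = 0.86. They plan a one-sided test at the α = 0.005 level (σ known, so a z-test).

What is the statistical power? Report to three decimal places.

Noncentrality parameter: δ = d / √(1/n₁ + 1/n₂) = 0.86 / √(1/33 + 1/23) = 3.1661
Critical value for a one-sided test at α = 0.005: z_α = 2.576.
Power = Φ(δ − 2.576) = Φ(0.590) = 0.7225.

Power ≈ 0.722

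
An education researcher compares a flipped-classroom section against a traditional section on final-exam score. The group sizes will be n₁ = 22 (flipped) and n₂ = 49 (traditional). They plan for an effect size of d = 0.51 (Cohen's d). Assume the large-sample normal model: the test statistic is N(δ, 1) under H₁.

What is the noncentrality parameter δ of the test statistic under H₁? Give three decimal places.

δ ≈ 1.987

δ = d / √(1/n₁ + 1/n₂) = 0.51 / √(1/22 + 1/49) = 1.9872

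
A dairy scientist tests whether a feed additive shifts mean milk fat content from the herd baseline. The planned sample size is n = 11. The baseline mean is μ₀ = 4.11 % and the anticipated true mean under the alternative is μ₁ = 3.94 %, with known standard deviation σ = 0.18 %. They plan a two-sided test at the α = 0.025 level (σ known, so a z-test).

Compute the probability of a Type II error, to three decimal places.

β ≈ 0.186

Standardized effect: d = |μ₁ − μ₀| / σ = |3.94 − 4.11| / 0.18 = 0.9444
Noncentrality parameter: δ = d·√n = 0.9444 × √11 = 3.1324
Critical value for a two-sided test at α = 0.025: z_{α/2} = 2.241.
Power = Φ(δ − 2.241) + Φ(−δ − 2.241) = Φ(0.891) + Φ(-5.374) = 0.8135 + 0.0000 = 0.8135.
Type II error: β = 1 − power = 1 − 0.8135 = 0.1865.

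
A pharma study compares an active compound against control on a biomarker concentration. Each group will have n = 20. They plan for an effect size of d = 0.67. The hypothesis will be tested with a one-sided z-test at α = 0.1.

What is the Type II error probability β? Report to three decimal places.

β ≈ 0.201

Noncentrality parameter: δ = d·√(n/2) = 0.67 × √(20/2) = 2.1187
One-sided α = 0.1 → critical value z_{0.1} = 1.282.
Power = Φ(δ − 1.282) = Φ(0.837) = 0.7988.
Type II error: β = 1 − power = 1 − 0.7988 = 0.2012.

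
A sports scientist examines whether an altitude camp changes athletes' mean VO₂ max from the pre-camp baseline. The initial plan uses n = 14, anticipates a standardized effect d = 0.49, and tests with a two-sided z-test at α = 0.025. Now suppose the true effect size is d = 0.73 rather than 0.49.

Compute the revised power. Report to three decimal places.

With d = 0.73: δ = d·√n = 0.73 × √14 = 2.7314. Critical value z_{0.0125} = 2.241.
Revised power = Φ(δ − 2.241) + Φ(−δ − 2.241) = Φ(0.490) + Φ(-4.973) = 0.6879 + 0.0000 = 0.6879.

Power ≈ 0.688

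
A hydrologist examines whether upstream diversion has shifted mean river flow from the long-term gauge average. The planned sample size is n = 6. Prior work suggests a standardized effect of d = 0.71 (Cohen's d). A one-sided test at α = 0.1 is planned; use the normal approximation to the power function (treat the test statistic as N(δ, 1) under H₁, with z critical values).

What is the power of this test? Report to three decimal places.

Noncentrality parameter: δ = d·√n = 0.71 × √6 = 1.7391
Critical value for a one-sided test at α = 0.1: z_α = 1.282.
Power = P(Z > 1.282 − δ) = Φ(0.458) = 0.6764.

Power ≈ 0.676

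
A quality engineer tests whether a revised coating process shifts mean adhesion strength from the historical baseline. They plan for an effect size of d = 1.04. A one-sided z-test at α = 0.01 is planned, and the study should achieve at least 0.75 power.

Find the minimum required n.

Set Φ(δ − 2.326) = 0.75; then δ − 2.326 = Φ⁻¹(0.75) = 0.674, giving δ = 3.001.
δ = d·√n ⇒ n = (δ/d)² = (3.001 / 1.04)² = 8.33.
Round up to the next whole unit.

n = 9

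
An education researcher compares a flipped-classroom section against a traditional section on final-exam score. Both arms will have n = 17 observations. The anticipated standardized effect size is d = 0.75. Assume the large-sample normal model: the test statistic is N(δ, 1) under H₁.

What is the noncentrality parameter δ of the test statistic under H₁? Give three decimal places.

The noncentrality parameter scales effect size by the design's sample-size factor: δ = d·√(n/2) = 0.75 × √(17/2) = 2.1866

δ ≈ 2.187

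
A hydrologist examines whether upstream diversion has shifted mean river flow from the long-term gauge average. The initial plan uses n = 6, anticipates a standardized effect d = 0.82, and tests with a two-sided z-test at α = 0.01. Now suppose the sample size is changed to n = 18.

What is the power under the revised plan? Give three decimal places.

Power ≈ 0.817

With n = 18: δ = d·√n = 0.82 × √18 = 3.4790. Critical value z_{0.005} = 2.576.
Revised power = Φ(δ − 2.576) + Φ(−δ − 2.576) = Φ(0.903) + Φ(-6.055) = 0.8168 + 0.0000 = 0.8168.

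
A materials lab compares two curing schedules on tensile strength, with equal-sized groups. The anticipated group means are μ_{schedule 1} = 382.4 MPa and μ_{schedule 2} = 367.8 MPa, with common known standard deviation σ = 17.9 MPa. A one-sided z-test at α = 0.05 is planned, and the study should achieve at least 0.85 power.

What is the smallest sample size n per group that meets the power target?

n = 22 per group

Standardized effect: d = |μ_{schedule 1} − μ_{schedule 2}| / σ = |382.4 − 367.8| / 17.9 = 0.8156
Set Φ(δ − 1.645) = 0.85; then δ − 1.645 = Φ⁻¹(0.85) = 1.036, giving δ = 2.681.
δ = d·√(n/2) ⇒ n = 2(δ/d)² = 2 × (2.681 / 0.8156)² = 21.61.
Rounding up, n = 22 per group.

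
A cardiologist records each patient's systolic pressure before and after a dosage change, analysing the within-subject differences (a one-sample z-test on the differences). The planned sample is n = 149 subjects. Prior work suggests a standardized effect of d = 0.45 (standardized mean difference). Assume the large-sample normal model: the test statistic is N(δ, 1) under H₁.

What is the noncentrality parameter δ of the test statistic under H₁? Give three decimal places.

δ ≈ 5.493

The noncentrality parameter scales effect size by the design's sample-size factor: δ = d·√n = 0.45 × √149 = 5.4930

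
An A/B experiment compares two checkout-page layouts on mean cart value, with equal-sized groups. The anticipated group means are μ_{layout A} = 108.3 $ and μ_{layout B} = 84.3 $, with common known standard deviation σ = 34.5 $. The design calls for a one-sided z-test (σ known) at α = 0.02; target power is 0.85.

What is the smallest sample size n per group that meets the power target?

n = 40 per group

Standardized effect: d = |μ_{layout A} − μ_{layout B}| / σ = |108.3 − 84.3| / 34.5 = 0.6957
Set Φ(δ − 2.054) = 0.85; then δ − 2.054 = Φ⁻¹(0.85) = 1.036, giving δ = 3.090.
δ = d·√(n/2) ⇒ n = 2(δ/d)² = 2 × (3.090 / 0.6957)² = 39.47.
Round up to the next whole unit.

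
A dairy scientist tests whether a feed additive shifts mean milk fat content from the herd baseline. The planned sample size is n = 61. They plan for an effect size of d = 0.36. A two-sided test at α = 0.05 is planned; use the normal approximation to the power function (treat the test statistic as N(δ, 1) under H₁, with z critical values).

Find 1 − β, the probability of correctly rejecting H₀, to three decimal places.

Power ≈ 0.803

Noncentrality parameter: λ = d·√n = 0.36 × √61 = 2.8117
Two-sided α = 0.05 → critical value z_{0.025} = 1.960.
Power = Φ(λ − 1.960) + Φ(−λ − 1.960) = Φ(0.852) + Φ(-4.772) = 0.8028 + 0.0000 = 0.8028.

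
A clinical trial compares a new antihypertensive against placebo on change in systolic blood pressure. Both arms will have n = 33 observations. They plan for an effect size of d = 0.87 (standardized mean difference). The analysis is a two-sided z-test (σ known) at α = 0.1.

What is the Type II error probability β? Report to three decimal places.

Noncentrality parameter: δ = d·√(n/2) = 0.87 × √(33/2) = 3.5340
Two-sided α = 0.1 → critical value z_{0.05} = 1.645.
Power = Φ(δ − 1.645) + Φ(−δ − 1.645) = Φ(1.889) + Φ(-5.179) = 0.9706 + 0.0000 = 0.9706.
Type II error: β = 1 − power = 1 − 0.9706 = 0.0294.

β ≈ 0.029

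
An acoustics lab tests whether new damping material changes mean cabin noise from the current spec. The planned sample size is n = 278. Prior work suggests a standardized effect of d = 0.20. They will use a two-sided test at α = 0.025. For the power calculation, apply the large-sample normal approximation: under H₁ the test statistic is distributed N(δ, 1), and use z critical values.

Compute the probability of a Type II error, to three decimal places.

Noncentrality parameter: δ = d·√n = 0.20 × √278 = 3.3347
Critical value for a two-sided test at α = 0.025: z_{α/2} = 2.241.
Power = Φ(δ − 2.241) + Φ(−δ − 2.241) = Φ(1.093) + Φ(-5.576) = 0.8629 + 0.0000 = 0.8629.
Type II error: β = 1 − power = 1 − 0.8629 = 0.1371.

β ≈ 0.137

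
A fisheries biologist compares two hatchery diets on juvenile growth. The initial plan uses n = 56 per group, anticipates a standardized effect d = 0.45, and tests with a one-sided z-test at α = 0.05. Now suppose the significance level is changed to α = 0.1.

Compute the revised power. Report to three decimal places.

δ = d·√(n/2) = 0.45 × √(56/2) = 2.3812 (unchanged). New critical value: z_{0.1} = 1.282.
Revised power = P(Z > 1.282 − δ) = Φ(1.100) = 0.8643.

Power ≈ 0.864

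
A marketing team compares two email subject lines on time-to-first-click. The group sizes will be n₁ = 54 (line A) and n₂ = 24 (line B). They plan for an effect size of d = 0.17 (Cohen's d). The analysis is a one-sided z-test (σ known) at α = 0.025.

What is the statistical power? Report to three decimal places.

Power ≈ 0.103

Noncentrality parameter: δ = d / √(1/n₁ + 1/n₂) = 0.17 / √(1/54 + 1/24) = 0.6930
Critical value for a one-sided test at α = 0.025: z_α = 1.960.
Power = P(Z > 1.960 − δ) = Φ(-1.267) = 0.1026.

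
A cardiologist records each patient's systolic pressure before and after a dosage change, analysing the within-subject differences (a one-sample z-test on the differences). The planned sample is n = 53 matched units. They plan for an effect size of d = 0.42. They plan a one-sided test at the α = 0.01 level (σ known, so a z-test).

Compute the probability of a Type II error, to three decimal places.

Noncentrality parameter: δ = d·√n = 0.42 × √53 = 3.0576
Critical value for a one-sided test at α = 0.01: z_α = 2.326.
Power = Φ(δ − 2.326) = Φ(0.731) = 0.7677.
Type II error: β = 1 − power = 1 − 0.7677 = 0.2323.

β ≈ 0.232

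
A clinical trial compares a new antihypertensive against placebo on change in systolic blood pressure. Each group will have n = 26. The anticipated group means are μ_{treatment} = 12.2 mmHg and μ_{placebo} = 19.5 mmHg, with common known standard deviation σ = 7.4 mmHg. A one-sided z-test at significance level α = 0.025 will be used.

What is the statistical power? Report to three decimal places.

Power ≈ 0.945

Standardized effect: d = |μ_{treatment} − μ_{placebo}| / σ = |12.2 − 19.5| / 7.4 = 0.9865
Noncentrality parameter: δ = d·√(n/2) = 0.9865 × √(26/2) = 3.5568
Critical value for a one-sided test at α = 0.025: z_α = 1.960.
Power = P(Z > 1.960 − δ) = Φ(1.597) = 0.9449.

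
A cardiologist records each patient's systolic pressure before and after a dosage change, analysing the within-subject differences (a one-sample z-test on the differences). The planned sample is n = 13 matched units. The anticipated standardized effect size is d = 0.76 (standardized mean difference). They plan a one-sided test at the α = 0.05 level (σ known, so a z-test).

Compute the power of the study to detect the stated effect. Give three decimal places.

Noncentrality parameter: δ = d·√n = 0.76 × √13 = 2.7402
One-sided α = 0.05 → critical value z_{0.05} = 1.645.
Power = P(Z > 1.645 − δ) = Φ(1.095) = 0.8633.

Power ≈ 0.863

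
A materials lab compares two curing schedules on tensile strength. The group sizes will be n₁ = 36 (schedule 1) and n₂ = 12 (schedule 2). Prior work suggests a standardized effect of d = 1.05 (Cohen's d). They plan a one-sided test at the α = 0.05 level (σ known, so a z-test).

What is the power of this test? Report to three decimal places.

Power ≈ 0.934

Noncentrality parameter: δ = d / √(1/n₁ + 1/n₂) = 1.05 / √(1/36 + 1/12) = 3.1500
One-sided α = 0.05 → critical value z_{0.05} = 1.645.
Power = P(Z > 1.645 − δ) = Φ(1.505) = 0.9339.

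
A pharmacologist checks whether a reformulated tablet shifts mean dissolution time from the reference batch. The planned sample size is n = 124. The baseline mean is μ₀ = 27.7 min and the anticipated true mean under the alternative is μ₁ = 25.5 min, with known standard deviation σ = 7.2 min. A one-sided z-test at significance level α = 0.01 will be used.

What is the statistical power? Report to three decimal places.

Power ≈ 0.859

Standardized effect: d = |μ₁ − μ₀| / σ = |25.5 − 27.7| / 7.2 = 0.3056
Noncentrality parameter: λ = d·√n = 0.3056 × √124 = 3.4025
Critical value for a one-sided test at α = 0.01: z_α = 2.326.
Power = P(Z > 2.326 − λ) = Φ(1.076) = 0.8591.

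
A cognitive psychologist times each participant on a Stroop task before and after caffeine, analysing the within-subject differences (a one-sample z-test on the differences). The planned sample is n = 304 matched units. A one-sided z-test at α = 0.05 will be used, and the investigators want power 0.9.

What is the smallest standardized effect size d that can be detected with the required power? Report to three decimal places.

Required noncentrality: δ = z_{0.05} + z_{0.10} = 1.645 + 1.282 = 2.926.
δ = d·√n ⇒ d = δ/√n = 2.926/√304 = 0.1678.

d ≈ 0.168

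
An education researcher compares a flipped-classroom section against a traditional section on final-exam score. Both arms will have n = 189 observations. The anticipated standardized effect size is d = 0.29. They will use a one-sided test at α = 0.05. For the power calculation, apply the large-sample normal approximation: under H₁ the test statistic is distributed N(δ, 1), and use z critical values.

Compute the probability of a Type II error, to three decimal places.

β ≈ 0.120

Noncentrality parameter: δ = d·√(n/2) = 0.29 × √(189/2) = 2.8191
One-sided α = 0.05 → critical value z_{0.05} = 1.645.
Power = Φ(δ − 1.645) = Φ(1.174) = 0.8799.
Type II error: β = 1 − power = 1 − 0.8799 = 0.1201.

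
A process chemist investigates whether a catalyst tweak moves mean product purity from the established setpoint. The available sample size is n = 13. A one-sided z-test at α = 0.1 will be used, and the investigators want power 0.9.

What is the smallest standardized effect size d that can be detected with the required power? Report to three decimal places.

d ≈ 0.711

Need Φ(δ − 1.282) = 0.9, so δ = 1.282 + 1.282 = 2.563.
δ = d·√n ⇒ d = δ/√n = 2.563/√13 = 0.7109.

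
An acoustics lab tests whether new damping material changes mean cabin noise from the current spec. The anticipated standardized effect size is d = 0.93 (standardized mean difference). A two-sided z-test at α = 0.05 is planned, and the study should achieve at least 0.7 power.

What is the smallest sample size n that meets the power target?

n = 8

Set Φ(δ − 1.960) = 0.7; then δ − 1.960 = Φ⁻¹(0.7) = 0.524, giving δ = 2.484.
(The Φ(−δ − z_{α/2}) term is vanishingly small for δ > 0 and is dropped in the standard sample-size formula.)
δ = d·√n ⇒ n = (δ/d)² = (2.484 / 0.93)² = 7.14.
Round up to the next whole unit.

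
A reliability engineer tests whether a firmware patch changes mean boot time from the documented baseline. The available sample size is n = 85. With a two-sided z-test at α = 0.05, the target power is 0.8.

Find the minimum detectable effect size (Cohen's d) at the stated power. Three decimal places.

d ≈ 0.304

Need Φ(δ − 1.960) = 0.8, so δ = 1.960 + 0.842 = 2.802.
(The second rejection-region term Φ(−δ − z_{α/2}) is negligible and dropped.)
δ = d·√n ⇒ d = δ/√n = 2.802/√85 = 0.3039.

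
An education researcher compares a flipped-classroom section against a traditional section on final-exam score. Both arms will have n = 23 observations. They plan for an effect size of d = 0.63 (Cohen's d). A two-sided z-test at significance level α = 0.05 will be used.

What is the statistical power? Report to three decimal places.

Power ≈ 0.570

Noncentrality parameter: δ = d·√(n/2) = 0.63 × √(23/2) = 2.1364
Critical value for a two-sided test at α = 0.05: z_{α/2} = 1.960.
Power = Φ(δ − 1.960) + Φ(−δ − 1.960) = Φ(0.176) + Φ(-4.096) = 0.5700 + 0.0000 = 0.5701.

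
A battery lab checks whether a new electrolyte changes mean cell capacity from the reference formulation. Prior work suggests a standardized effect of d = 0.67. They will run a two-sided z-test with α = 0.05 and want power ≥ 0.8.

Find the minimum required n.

n = 18

For power 0.8 need Φ(δ − z_{0.025}) = 0.8, so δ = z_{0.025} + z_{0.20} = 1.960 + 0.842 = 2.802.
(Ignoring the negligible lower-tail rejection probability gives the usual closed-form inversion.)
δ = d·√n ⇒ n = (δ/d)² = (2.802 / 0.67)² = 17.48.
Rounding up, n = 18.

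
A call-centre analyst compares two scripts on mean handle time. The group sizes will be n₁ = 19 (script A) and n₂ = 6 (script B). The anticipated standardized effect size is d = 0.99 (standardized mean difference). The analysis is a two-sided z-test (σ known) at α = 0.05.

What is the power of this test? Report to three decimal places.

Power ≈ 0.561

Noncentrality parameter: δ = d / √(1/n₁ + 1/n₂) = 0.99 / √(1/19 + 1/6) = 2.1141
Critical value for a two-sided test at α = 0.05: z_{α/2} = 1.960.
Power = Φ(δ − 1.960) + Φ(−δ − 1.960) = Φ(0.154) + Φ(-4.074) = 0.5612 + 0.0000 = 0.5613.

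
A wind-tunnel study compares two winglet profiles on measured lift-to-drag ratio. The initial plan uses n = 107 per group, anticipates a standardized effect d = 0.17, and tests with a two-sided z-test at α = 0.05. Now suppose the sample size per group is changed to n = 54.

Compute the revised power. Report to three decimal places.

With n = 54 per group: δ = d·√(n/2) = 0.17 × √(54/2) = 0.8833. Critical value z_{0.025} = 1.960.
Revised power = Φ(δ − 1.960) + Φ(−δ − 1.960) = Φ(-1.077) + Φ(-2.843) = 0.1408 + 0.0022 = 0.1431.

Power ≈ 0.143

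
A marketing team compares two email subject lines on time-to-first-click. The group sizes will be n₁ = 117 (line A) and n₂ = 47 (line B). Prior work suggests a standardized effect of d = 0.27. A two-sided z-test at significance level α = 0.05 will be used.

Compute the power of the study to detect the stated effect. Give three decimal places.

Power ≈ 0.346

Noncentrality parameter: δ = d / √(1/n₁ + 1/n₂) = 0.27 / √(1/117 + 1/47) = 1.5634
Two-sided α = 0.05 → critical value z_{0.025} = 1.960.
Power = Φ(δ − 1.960) + Φ(−δ − 1.960) = Φ(-0.397) + Φ(-3.523) = 0.3459 + 0.0002 = 0.3461.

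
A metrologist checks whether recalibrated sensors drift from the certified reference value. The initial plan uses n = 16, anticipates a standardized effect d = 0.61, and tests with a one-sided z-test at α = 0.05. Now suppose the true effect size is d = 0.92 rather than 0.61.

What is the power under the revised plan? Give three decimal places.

With d = 0.92: δ = d·√n = 0.92 × √16 = 3.6800. Critical value z_{0.05} = 1.645.
Revised power = P(Z > 1.645 − δ) = Φ(2.035) = 0.9791.

Power ≈ 0.979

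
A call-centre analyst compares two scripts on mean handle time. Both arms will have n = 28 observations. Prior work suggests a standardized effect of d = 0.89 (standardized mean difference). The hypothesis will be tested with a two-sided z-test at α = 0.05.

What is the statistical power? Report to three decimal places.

Power ≈ 0.915

Noncentrality parameter: δ = d·√(n/2) = 0.89 × √(28/2) = 3.3301
Two-sided α = 0.05 → critical value z_{0.025} = 1.960.
Power = Φ(δ − 1.960) + Φ(−δ − 1.960) = Φ(1.370) + Φ(-5.290) = 0.9147 + 0.0000 = 0.9147.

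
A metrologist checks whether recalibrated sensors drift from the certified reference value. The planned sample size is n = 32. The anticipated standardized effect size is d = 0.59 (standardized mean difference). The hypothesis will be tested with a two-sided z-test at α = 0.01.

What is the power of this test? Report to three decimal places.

Noncentrality parameter: δ = d·√n = 0.59 × √32 = 3.3375
Two-sided α = 0.01 → critical value z_{0.005} = 2.576.
Power = Φ(δ − 2.576) + Φ(−δ − 2.576) = Φ(0.762) + Φ(-5.913) = 0.7769 + 0.0000 = 0.7769.

Power ≈ 0.777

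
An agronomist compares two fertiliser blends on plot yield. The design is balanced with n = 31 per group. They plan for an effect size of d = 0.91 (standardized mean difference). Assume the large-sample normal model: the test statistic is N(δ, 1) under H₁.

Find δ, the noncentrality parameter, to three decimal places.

δ ≈ 3.583

δ = d·√(n/2) = 0.91 × √(31/2) = 3.5827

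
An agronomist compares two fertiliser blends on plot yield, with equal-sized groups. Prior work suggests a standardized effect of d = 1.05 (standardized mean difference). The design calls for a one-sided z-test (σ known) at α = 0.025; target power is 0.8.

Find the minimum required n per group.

n = 15 per group

Set Φ(δ − 1.960) = 0.8; then δ − 1.960 = Φ⁻¹(0.8) = 0.842, giving δ = 2.802.
δ = d·√(n/2) ⇒ n = 2(δ/d)² = 2 × (2.802 / 1.05)² = 14.24.
Rounding up, n = 15 per group.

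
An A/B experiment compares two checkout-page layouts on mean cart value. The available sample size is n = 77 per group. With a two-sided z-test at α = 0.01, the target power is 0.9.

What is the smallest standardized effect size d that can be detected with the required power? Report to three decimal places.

Need Φ(δ − 2.576) = 0.9, so δ = 2.576 + 1.282 = 3.857.
(Lower-tail contribution to power is negligible for δ > 0.)
δ = d·√(n/2) ⇒ d = δ/√(n/2) = 3.857/√(77/2) = 0.6217.

d ≈ 0.622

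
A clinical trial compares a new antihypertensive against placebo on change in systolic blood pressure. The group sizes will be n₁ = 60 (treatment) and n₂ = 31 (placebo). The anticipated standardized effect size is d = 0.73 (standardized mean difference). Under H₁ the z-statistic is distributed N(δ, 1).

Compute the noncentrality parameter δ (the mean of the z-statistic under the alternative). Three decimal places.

δ ≈ 3.300

δ = d / √(1/n₁ + 1/n₂) = 0.73 / √(1/60 + 1/31) = 3.3003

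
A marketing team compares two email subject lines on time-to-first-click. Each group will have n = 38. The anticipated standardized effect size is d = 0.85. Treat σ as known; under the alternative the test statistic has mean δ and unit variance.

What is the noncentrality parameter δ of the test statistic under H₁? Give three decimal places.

The noncentrality parameter scales effect size by the design's sample-size factor: δ = d·√(n/2) = 0.85 × √(38/2) = 3.7051

δ ≈ 3.705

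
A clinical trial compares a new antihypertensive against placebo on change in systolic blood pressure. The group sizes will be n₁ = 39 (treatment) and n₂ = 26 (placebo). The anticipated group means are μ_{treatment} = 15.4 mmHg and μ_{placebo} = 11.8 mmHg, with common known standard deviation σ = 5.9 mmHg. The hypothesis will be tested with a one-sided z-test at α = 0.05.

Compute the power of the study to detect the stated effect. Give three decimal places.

Power ≈ 0.778

Standardized effect: d = |μ_{treatment} − μ_{placebo}| / σ = |15.4 − 11.8| / 5.9 = 0.6102
Noncentrality parameter: δ = d / √(1/n₁ + 1/n₂) = 0.6102 / √(1/39 + 1/26) = 2.4100
Critical value for a one-sided test at α = 0.05: z_α = 1.645.
Power = P(Z > 1.645 − δ) = Φ(0.765) = 0.7779.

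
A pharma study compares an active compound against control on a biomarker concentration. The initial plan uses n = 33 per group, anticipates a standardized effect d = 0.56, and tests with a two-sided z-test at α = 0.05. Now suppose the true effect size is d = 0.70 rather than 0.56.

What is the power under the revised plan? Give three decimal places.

With d = 0.70: δ = d·√(n/2) = 0.70 × √(33/2) = 2.8434. Critical value z_{0.025} = 1.960.
Revised power = Φ(δ − 1.960) + Φ(−δ − 1.960) = Φ(0.883) + Φ(-4.803) = 0.8115 + 0.0000 = 0.8115.

Power ≈ 0.812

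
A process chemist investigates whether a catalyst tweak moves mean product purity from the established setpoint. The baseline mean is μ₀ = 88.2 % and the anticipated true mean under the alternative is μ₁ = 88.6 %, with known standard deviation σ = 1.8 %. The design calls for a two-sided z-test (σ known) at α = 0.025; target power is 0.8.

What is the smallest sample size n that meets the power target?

Standardized effect: d = |μ₁ − μ₀| / σ = |88.6 − 88.2| / 1.8 = 0.2222
For power 0.8 need Φ(δ − z_{0.0125}) = 0.8, so δ = z_{0.0125} + z_{0.20} = 2.241 + 0.842 = 3.083.
(For δ > 0 the lower-tail rejection region contributes negligibly to power, so the one-term inversion is standard.)
δ = d·√n ⇒ n = (δ/d)² = (3.083 / 0.2222)² = 192.48.
Rounding up, n = 193.

n = 193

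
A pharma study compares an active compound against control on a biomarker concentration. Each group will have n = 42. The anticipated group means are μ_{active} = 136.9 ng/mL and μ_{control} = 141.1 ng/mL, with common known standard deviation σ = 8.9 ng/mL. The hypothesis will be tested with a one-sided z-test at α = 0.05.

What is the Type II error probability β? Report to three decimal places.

β ≈ 0.302

Standardized effect: d = |μ_{active} − μ_{control}| / σ = |136.9 − 141.1| / 8.9 = 0.4719
Noncentrality parameter: λ = d·√(n/2) = 0.4719 × √(42/2) = 2.1626
Critical value for a one-sided test at α = 0.05: z_α = 1.645.
Power = P(Z > 1.645 − λ) = Φ(0.518) = 0.6977.
Type II error: β = 1 − power = 1 − 0.6977 = 0.3023.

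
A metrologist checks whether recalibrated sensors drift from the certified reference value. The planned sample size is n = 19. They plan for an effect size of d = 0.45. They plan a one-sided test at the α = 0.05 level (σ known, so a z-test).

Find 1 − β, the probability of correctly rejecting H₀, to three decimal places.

Noncentrality parameter: δ = d·√n = 0.45 × √19 = 1.9615
Critical value for a one-sided test at α = 0.05: z_α = 1.645.
Power = P(Z > 1.645 − δ) = Φ(0.317) = 0.6242.

Power ≈ 0.624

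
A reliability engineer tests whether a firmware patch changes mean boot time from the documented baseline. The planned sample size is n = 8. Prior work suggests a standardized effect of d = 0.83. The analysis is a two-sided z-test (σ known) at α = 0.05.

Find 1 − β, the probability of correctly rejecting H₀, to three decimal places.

Noncentrality parameter: δ = d·√n = 0.83 × √8 = 2.3476
Critical value for a two-sided test at α = 0.05: z_{α/2} = 1.960.
Power = Φ(δ − 1.960) + Φ(−δ − 1.960) = Φ(0.388) + Φ(-4.308) = 0.6509 + 0.0000 = 0.6509.

Power ≈ 0.651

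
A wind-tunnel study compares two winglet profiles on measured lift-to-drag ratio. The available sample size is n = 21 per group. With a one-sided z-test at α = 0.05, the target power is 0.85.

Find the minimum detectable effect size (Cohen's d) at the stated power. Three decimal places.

Need Φ(δ − 1.645) = 0.85, so δ = 1.645 + 1.036 = 2.681.
δ = d·√(n/2) ⇒ d = δ/√(n/2) = 2.681/√(21/2) = 0.8275.

d ≈ 0.827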